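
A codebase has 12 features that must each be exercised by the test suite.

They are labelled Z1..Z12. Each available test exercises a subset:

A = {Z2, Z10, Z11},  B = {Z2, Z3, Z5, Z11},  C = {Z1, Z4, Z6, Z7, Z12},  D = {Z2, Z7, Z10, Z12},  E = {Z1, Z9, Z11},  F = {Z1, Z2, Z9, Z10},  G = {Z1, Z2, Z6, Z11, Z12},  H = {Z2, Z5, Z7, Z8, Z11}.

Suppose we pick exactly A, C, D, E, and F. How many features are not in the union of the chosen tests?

Union of A, C, D, E, F = {Z1, Z2, Z4, Z6, Z7, Z9, Z10, Z11, Z12}.
Not covered: Z3, Z5, Z8 — 3 features.

3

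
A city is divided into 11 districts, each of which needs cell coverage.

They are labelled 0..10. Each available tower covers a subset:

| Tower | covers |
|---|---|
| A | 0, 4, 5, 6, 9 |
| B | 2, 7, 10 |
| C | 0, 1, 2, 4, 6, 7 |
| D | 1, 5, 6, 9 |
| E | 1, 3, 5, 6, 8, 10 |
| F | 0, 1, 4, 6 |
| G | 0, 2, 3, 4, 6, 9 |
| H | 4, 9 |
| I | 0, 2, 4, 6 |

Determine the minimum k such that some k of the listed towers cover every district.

3

Take {C, E, H}. Their union is {0, 1, 2, 3, 4, 5, 6, 7, 8, 9, 10}, which is all 11 districts.
Only E contains 8, so E is forced; the remaining 5 districts need at least 2 more towers (each remaining tower adds at most 4) — so at least 3 towers are needed, and 3 is optimal.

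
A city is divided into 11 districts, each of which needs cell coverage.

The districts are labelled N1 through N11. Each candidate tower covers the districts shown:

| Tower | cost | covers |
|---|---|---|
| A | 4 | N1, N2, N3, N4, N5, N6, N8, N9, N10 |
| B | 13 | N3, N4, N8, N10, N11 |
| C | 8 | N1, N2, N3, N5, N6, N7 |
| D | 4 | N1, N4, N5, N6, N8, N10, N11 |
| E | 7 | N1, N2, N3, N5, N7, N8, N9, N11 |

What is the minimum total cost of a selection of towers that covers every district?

A, E together cover every district (A ∪ E = {N1, N2, N3, N4, N5, N6, N7, N8, N9, N10, N11}); total cost 4 + 7 = 11.
No covering selection has total cost below 11.

11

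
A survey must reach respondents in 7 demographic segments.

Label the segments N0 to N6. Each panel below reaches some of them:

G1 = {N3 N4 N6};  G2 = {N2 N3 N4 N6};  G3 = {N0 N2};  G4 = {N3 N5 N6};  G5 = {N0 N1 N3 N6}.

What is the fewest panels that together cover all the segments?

Take {G2, G4, G5}. Their union is {N0, N1, N2, N3, N4, N5, N6}, which is all 7 segments.
Only G5 contains N1, so G5 is forced; the remaining 3 segments need at least 2 more panels (each remaining panel adds at most 2) — so at least 3 panels are needed, and 3 is optimal.

3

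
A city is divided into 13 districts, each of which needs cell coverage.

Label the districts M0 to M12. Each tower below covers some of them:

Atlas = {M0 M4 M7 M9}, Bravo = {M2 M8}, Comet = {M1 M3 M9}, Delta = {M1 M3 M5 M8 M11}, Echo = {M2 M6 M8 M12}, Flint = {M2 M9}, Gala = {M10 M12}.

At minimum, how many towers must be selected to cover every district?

4

Atlas and Delta and Echo and Gala together: Atlas ∪ Delta ∪ Echo ∪ Gala = {M0, M1, M2, M3, M4, M5, M6, M7, M8, M9, M10, M11, M12} — every district is covered.
Only Echo contains M6, so Echo is forced; the remaining 9 districts need at least 3 more towers (each remaining tower adds at most 4) — so at least 4 towers are needed, and 4 is optimal.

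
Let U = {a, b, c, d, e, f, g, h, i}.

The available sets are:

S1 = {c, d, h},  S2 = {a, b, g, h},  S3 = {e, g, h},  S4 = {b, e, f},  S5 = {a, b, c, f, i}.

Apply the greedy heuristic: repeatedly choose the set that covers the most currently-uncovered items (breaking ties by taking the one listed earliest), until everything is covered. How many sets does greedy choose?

Greedy: pick S5 (covers 5 new) → pick S3 (covers 3 new) → pick S1 (covers 1 new). Total picks: 3.

3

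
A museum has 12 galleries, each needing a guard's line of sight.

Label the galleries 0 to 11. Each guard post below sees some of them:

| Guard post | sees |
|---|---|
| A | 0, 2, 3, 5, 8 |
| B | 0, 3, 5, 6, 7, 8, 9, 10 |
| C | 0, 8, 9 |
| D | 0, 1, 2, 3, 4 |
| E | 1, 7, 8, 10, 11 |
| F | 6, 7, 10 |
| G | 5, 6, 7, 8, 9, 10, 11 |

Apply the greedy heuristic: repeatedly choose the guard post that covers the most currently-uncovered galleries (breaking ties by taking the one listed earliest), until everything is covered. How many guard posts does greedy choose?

3

Greedy: pick B (covers 8 new) → pick D (covers 3 new) → pick E (covers 1 new). Total picks: 3.
(The true minimum cover uses only 2 guard posts, so greedy is not optimal here.)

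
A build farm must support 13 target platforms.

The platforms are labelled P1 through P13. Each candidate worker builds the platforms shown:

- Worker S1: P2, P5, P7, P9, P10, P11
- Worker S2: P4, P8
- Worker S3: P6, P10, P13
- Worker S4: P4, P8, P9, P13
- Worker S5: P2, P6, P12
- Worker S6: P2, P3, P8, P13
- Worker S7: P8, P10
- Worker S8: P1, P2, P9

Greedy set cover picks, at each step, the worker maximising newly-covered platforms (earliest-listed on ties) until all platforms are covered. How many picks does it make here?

5

Greedy: pick S1 (covers 6 new) → pick S4 (covers 3 new) → pick S5 (covers 2 new) → pick S6 (covers 1 new) → pick S8 (covers 1 new). Total picks: 5.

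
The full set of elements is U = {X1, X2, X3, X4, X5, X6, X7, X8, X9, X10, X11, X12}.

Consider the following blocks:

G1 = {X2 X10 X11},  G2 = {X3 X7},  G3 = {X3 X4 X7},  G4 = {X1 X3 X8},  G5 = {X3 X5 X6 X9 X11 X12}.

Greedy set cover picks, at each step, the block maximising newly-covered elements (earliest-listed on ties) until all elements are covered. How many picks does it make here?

4

Greedy: pick G5 (covers 6 new) → pick G1 (covers 2 new) → pick G3 (covers 2 new) → pick G4 (covers 2 new). Total picks: 4.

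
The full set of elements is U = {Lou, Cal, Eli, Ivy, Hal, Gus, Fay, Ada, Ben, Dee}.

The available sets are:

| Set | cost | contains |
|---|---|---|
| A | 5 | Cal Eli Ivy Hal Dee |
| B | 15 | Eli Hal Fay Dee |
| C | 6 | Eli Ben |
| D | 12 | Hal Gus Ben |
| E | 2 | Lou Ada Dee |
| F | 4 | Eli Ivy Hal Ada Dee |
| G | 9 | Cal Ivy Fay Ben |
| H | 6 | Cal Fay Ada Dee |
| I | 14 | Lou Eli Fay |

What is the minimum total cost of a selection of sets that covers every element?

24

D, E, F, H together cover every element (D ∪ E ∪ F ∪ H = {Lou, Cal, Eli, Ivy, Hal, Gus, Fay, Ada, Ben, Dee}); total cost 12 + 2 + 4 + 6 = 24.
The greedy pick E, A, G, D costs 28; no covering selection beats 24.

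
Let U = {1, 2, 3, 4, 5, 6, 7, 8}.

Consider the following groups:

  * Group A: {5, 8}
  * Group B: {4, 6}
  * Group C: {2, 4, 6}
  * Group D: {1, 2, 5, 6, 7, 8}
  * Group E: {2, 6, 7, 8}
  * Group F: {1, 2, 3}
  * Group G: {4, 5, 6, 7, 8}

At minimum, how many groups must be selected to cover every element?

F and G together: F ∪ G = {1, 2, 3, 4, 5, 6, 7, 8} — every element is covered.
No single group has all 8 elements (the largest, D, has 6), so 2 is optimal.

2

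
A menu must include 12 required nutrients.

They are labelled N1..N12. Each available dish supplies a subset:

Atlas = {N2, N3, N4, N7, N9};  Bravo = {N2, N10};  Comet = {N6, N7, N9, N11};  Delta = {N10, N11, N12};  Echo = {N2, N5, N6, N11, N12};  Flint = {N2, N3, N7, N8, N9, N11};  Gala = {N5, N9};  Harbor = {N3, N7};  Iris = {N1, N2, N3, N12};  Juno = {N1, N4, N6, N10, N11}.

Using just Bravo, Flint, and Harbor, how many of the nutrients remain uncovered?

Union of Bravo, Flint, Harbor = {N2, N3, N7, N8, N9, N10, N11}.
Not covered: N1, N4, N5, N6, N12 — 5 nutrients.

5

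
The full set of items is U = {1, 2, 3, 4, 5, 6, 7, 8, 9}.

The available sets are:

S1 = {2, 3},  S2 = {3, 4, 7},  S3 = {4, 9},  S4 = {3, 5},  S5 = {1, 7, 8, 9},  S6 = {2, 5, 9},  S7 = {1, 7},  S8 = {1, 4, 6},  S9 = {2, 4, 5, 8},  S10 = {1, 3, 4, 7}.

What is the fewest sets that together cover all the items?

Take {S4, S5, S6, S8}. Their union is {1, 2, 3, 4, 5, 6, 7, 8, 9}, which is all 9 items.
No 3 of the 10 sets cover everything (all 120 combinations miss at least one item), so 4 is optimal.

4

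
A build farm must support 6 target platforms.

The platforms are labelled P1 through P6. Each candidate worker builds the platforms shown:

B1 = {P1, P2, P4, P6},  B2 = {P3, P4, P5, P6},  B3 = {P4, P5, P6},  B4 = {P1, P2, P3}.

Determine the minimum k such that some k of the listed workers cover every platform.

2

B1 and B2 together: B1 ∪ B2 = {P1, P2, P3, P4, P5, P6} — every platform is covered.
No single worker has all 6 platforms (the largest, B1, has 4), so 2 is optimal.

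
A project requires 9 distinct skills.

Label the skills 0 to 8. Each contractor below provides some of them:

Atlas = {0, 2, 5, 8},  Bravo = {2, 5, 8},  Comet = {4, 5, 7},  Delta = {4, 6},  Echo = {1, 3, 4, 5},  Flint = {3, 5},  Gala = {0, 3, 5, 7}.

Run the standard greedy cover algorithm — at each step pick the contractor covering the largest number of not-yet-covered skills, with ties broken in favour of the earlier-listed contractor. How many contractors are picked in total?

4

Greedy: pick Atlas (covers 4 new) → pick Echo (covers 3 new) → pick Comet (covers 1 new) → pick Delta (covers 1 new). Total picks: 4.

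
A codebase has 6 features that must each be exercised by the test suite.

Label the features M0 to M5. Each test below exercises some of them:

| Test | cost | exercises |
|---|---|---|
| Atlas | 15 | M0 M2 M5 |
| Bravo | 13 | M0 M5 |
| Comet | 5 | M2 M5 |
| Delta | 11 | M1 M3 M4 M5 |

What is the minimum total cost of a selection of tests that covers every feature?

Atlas, Delta together cover every feature (Atlas ∪ Delta = {M0, M1, M2, M3, M4, M5}); total cost 15 + 11 = 26.
The greedy pick Comet, Delta, Bravo costs 29; no covering selection beats 26.

26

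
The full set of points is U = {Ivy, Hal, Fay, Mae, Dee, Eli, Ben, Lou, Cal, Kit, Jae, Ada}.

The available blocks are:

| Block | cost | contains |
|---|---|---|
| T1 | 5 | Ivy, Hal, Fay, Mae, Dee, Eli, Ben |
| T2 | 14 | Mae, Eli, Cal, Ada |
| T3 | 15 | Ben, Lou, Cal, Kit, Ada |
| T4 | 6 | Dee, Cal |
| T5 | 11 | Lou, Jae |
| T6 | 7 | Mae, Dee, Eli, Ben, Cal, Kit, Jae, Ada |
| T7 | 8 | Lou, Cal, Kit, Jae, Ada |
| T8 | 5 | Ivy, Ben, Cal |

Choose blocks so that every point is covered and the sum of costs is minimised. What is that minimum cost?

T1, T7 together cover every point (T1 ∪ T7 = {Ivy, Hal, Fay, Mae, Dee, Eli, Ben, Lou, Cal, Kit, Jae, Ada}); total cost 5 + 8 = 13.
No covering selection has total cost below 13.

13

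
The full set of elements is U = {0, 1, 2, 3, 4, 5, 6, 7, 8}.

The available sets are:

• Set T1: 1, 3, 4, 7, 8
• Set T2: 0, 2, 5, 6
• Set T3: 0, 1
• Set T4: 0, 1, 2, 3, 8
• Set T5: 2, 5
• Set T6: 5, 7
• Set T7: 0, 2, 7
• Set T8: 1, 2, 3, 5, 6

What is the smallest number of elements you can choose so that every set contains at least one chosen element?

3

Take H = {1, 2, 7}. Each listed set contains at least one of these, so H is a hitting set of size 3.
No choice of 2 elements meets every set, so 3 is the minimum.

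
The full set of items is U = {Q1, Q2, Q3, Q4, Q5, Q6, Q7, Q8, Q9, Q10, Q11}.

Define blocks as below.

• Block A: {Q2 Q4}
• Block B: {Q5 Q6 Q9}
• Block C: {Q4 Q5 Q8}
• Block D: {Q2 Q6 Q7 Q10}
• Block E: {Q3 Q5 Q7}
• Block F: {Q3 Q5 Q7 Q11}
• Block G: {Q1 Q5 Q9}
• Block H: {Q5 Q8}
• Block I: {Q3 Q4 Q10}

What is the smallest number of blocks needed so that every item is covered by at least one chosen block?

4

C, D, F, and G cover everything between them: the union {Q1, Q2, Q3, Q4, Q5, Q6, Q7, Q8, Q9, Q10, Q11} is all of U.
Only F contains Q11, so F is forced; the remaining 7 items need at least 3 more blocks (each remaining block adds at most 3) — so at least 4 blocks are needed, and 4 is optimal.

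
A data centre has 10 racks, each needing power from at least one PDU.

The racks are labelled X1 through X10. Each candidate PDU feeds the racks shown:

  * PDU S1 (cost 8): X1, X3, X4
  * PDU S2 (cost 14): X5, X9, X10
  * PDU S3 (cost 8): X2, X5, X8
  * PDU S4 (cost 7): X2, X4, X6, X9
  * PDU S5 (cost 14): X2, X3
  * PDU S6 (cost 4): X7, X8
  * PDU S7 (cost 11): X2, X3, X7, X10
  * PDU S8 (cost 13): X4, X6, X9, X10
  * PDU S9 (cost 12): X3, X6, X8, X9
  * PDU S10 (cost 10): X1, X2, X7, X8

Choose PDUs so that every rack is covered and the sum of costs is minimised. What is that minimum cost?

S1, S3, S6, S8 together cover every rack (S1 ∪ S3 ∪ S6 ∪ S8 = {X1, X2, X3, X4, X5, X6, X7, X8, X9, X10}); total cost 8 + 8 + 4 + 13 = 33.
No covering selection has total cost below 33.

33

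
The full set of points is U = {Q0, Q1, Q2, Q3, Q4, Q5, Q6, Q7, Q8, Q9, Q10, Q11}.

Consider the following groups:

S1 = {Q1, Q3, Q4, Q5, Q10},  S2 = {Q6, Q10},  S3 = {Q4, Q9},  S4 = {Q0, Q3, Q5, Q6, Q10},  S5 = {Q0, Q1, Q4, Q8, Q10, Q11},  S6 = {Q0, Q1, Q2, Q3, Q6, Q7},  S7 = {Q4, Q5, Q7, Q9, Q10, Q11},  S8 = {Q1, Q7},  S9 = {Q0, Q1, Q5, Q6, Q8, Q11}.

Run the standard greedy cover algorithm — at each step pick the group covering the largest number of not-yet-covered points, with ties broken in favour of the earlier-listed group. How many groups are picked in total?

Greedy: pick S5 (covers 6 new) → pick S6 (covers 4 new) → pick S7 (covers 2 new). Total picks: 3.

3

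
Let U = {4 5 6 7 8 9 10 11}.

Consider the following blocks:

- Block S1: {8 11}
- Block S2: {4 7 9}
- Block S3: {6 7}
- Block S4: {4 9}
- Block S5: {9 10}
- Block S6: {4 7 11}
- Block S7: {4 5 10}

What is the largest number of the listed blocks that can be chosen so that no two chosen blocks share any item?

3

S1, S3, S5 are pairwise disjoint (S1={8,11}; S3={6,7}; S5={9,10}).
Every remaining block overlaps one of these, and no 4 of the listed blocks are pairwise disjoint, so 3 is the maximum.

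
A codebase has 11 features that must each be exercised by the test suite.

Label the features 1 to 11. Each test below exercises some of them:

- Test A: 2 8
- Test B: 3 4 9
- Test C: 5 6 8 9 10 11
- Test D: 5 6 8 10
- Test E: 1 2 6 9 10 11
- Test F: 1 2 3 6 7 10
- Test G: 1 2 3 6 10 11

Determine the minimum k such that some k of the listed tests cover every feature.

3

B and C and F together: B ∪ C ∪ F = {1, 2, 3, 4, 5, 6, 7, 8, 9, 10, 11} — every feature is covered.
Only B contains 4, so B is forced; the remaining 8 features need at least 2 more tests (each remaining test adds at most 5) — so at least 3 tests are needed, and 3 is optimal.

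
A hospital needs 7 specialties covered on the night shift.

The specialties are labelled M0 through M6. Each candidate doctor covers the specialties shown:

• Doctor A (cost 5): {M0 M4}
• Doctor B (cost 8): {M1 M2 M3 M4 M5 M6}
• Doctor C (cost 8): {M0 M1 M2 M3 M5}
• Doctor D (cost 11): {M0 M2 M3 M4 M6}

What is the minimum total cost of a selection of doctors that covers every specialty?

A, B together cover every specialty (A ∪ B = {M0, M1, M2, M3, M4, M5, M6}); total cost 5 + 8 = 13.
No covering selection has total cost below 13.

13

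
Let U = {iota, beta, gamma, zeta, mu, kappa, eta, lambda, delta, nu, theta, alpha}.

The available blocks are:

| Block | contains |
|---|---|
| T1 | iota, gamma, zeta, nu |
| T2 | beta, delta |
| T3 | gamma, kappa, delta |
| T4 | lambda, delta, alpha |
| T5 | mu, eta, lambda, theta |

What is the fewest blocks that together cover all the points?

5

T1 and T2 and T3 and T4 and T5 together: T1 ∪ T2 ∪ T3 ∪ T4 ∪ T5 = {iota, beta, gamma, zeta, mu, kappa, eta, lambda, delta, nu, theta, alpha} — every point is covered.
No 4 of the 5 blocks cover everything (all 5 combinations miss at least one point), so 5 is optimal.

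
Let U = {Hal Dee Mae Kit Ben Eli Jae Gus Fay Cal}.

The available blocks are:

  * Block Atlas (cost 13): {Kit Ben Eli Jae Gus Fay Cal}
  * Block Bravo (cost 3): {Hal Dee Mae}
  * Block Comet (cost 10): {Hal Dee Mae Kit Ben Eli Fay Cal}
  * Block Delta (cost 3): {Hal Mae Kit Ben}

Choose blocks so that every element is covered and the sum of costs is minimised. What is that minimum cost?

Atlas, Bravo together cover every element (Atlas ∪ Bravo = {Hal, Dee, Mae, Kit, Ben, Eli, Jae, Gus, Fay, Cal}); total cost 13 + 3 = 16.
The greedy pick Delta, Comet, Atlas costs 26; no covering selection beats 16.

16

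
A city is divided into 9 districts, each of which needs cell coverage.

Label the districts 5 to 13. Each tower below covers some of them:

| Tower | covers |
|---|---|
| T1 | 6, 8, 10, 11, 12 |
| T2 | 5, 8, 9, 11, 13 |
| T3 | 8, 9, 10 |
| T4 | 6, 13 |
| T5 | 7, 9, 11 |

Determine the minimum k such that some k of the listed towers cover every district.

T1 and T2 and T5 together: T1 ∪ T2 ∪ T5 = {5, 6, 7, 8, 9, 10, 11, 12, 13} — every district is covered.
Only T2 contains 5, so T2 is forced; the remaining 4 districts need at least 2 more towers (each remaining tower adds at most 3) — so at least 3 towers are needed, and 3 is optimal.

3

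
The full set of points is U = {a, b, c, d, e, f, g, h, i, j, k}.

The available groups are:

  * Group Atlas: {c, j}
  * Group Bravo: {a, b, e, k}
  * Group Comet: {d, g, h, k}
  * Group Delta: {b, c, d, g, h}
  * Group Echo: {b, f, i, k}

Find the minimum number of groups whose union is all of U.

4

Take {Atlas, Bravo, Delta, Echo}. Their union is {a, b, c, d, e, f, g, h, i, j, k}, which is all 11 points.
Only Atlas contains j, so Atlas is forced; the remaining 9 points need at least 3 more groups (each remaining group adds at most 4) — so at least 4 groups are needed, and 4 is optimal.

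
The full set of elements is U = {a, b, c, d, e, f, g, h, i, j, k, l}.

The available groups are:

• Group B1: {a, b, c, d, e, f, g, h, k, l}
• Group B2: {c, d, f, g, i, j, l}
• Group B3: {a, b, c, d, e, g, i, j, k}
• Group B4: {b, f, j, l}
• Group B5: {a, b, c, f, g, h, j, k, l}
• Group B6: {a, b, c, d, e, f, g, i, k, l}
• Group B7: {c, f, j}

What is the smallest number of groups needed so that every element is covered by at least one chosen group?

B1 and B3 together: B1 ∪ B3 = {a, b, c, d, e, f, g, h, i, j, k, l} — every element is covered.
No single group has all 12 elements (the largest, B1, has 10), so 2 is optimal.

2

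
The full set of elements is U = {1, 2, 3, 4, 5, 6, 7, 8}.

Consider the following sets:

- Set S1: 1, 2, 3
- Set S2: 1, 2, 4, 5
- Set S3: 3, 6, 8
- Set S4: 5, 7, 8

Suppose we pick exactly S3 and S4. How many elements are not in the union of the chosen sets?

Union of S3, S4 = {3, 5, 6, 7, 8}.
Not covered: 1, 2, 4 — 3 elements.

3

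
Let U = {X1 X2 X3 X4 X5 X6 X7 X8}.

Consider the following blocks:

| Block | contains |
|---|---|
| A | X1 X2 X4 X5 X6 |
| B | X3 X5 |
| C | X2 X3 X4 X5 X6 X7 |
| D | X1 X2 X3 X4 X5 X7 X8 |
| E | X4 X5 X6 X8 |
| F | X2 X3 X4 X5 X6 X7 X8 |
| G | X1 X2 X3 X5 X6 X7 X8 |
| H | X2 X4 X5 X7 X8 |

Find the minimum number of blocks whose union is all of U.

D and F together: D ∪ F = {X1, X2, X3, X4, X5, X6, X7, X8} — every point is covered.
No single block has all 8 points (the largest, D, has 7), so 2 is optimal.

2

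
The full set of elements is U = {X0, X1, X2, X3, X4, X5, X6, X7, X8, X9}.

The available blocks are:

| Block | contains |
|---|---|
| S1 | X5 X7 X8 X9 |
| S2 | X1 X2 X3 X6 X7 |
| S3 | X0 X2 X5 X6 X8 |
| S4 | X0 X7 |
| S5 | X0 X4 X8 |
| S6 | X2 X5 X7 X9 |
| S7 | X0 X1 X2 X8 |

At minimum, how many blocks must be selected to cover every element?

S1 and S2 and S5 together: S1 ∪ S2 ∪ S5 = {X0, X1, X2, X3, X4, X5, X6, X7, X8, X9} — every element is covered.
Only S2 contains X3, so S2 is forced; the remaining 5 elements need at least 2 more blocks (each remaining block adds at most 3) — so at least 3 blocks are needed, and 3 is optimal.

3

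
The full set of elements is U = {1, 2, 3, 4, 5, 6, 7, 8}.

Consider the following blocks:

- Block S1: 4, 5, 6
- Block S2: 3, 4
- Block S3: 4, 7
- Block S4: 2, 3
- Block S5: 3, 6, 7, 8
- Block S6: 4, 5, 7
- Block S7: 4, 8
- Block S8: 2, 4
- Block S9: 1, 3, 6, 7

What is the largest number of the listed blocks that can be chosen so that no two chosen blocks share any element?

S8, S9 are pairwise disjoint (S8={2,4}; S9={1,3,6,7}).
Every remaining block overlaps one of these, and no 3 of the listed blocks are pairwise disjoint, so 2 is the maximum.

2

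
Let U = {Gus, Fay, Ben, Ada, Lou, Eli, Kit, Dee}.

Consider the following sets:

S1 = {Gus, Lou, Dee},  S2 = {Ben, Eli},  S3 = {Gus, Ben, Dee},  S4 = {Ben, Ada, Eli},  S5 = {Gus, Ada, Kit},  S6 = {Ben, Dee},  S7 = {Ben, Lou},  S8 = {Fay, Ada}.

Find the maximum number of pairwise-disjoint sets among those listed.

3

S1, S2, S8 are pairwise disjoint (S1={Gus,Lou,Dee}; S2={Ben,Eli}; S8={Fay,Ada}).
Every remaining set overlaps one of these, and no 4 of the listed sets are pairwise disjoint, so 3 is the maximum.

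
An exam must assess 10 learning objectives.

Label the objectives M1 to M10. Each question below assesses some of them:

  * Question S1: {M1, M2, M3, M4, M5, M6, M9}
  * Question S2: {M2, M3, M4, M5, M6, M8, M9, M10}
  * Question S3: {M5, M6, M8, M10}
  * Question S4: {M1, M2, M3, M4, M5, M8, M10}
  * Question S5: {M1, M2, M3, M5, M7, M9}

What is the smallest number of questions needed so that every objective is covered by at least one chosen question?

2

Take {S2, S5}. Their union is {M1, M2, M3, M4, M5, M6, M7, M8, M9, M10}, which is all 10 objectives.
No single question has all 10 objectives (the largest, S2, has 8), so 2 is optimal.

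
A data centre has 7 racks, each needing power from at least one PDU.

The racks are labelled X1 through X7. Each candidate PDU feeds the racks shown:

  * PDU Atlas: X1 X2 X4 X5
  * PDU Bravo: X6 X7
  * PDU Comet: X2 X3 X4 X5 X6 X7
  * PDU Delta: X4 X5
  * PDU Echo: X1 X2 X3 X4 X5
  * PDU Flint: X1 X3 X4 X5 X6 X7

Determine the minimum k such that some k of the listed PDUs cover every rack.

2

Take {Echo, Flint}. Their union is {X1, X2, X3, X4, X5, X6, X7}, which is all 7 racks.
No single PDU has all 7 racks (the largest, Comet, has 6), so 2 is optimal.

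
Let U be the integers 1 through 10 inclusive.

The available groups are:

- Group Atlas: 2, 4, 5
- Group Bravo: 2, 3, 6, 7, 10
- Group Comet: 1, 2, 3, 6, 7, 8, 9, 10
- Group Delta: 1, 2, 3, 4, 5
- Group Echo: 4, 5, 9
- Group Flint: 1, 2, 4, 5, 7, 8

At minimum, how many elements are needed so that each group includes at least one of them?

2

The 2 elements {4, 10} hit every group.
The groups Bravo, Echo are pairwise disjoint, so any hitting set needs a separate element for each — at least 2. Hence 2 is optimal.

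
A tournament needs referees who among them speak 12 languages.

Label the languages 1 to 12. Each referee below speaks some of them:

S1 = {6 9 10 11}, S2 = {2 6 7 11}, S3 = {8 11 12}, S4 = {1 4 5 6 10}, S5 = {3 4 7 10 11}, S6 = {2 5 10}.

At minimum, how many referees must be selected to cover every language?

S1 and S3 and S4 and S5 and S6 together: S1 ∪ S3 ∪ S4 ∪ S5 ∪ S6 = {1, 2, 3, 4, 5, 6, 7, 8, 9, 10, 11, 12} — every language is covered.
No 4 of the 6 referees cover everything (all 15 combinations miss at least one language), so 5 is optimal.

5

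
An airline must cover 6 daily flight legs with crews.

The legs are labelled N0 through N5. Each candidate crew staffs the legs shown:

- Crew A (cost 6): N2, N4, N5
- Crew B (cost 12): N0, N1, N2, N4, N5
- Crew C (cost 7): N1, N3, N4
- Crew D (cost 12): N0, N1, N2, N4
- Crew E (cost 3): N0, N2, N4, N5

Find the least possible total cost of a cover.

10

C, E together cover every leg (C ∪ E = {N0, N1, N2, N3, N4, N5}); total cost 7 + 3 = 10.
No covering selection has total cost below 10.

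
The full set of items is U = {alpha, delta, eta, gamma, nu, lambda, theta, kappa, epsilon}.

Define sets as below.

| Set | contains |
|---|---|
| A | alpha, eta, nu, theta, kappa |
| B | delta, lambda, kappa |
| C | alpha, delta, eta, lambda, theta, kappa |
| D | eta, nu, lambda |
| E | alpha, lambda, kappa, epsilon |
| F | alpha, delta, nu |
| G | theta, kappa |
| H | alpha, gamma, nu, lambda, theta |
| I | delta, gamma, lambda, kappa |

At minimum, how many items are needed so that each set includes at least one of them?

Take T = {nu, kappa}. Each listed set contains at least one of these, so T is a hitting set of size 2.
The sets F, G are pairwise disjoint, so any hitting set needs a separate item for each — at least 2. Hence 2 is optimal.

2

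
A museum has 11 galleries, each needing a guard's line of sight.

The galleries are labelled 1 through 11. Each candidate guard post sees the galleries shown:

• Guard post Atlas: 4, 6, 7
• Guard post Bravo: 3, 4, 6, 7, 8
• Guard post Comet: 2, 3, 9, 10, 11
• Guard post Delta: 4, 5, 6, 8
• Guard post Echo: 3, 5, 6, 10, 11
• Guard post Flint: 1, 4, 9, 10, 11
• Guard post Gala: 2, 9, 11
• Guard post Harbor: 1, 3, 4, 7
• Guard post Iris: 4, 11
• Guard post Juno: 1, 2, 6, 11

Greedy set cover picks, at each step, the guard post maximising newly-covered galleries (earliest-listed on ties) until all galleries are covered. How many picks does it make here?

Greedy: pick Bravo (covers 5 new) → pick Comet (covers 4 new) → pick Delta (covers 1 new) → pick Flint (covers 1 new). Total picks: 4.
(The true minimum cover uses only 3 guard posts, so greedy is not optimal here.)

4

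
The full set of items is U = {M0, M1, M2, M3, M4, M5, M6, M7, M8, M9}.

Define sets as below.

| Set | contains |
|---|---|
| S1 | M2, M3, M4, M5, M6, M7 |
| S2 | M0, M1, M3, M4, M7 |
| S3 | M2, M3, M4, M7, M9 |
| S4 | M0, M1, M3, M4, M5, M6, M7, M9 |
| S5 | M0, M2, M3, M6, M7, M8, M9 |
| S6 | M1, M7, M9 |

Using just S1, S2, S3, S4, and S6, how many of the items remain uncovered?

Union of S1, S2, S3, S4, S6 = {M0, M1, M2, M3, M4, M5, M6, M7, M9}.
Not covered: M8 — 1 item.

1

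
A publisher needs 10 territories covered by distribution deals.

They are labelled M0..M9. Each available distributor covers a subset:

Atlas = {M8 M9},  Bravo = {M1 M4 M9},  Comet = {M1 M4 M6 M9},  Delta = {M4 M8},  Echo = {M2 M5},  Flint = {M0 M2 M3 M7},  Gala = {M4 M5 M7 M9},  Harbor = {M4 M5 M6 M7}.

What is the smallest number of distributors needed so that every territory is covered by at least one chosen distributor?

Atlas and Comet and Echo and Flint together: Atlas ∪ Comet ∪ Echo ∪ Flint = {M0, M1, M2, M3, M4, M5, M6, M7, M8, M9} — every territory is covered.
No 3 of the 8 distributors cover everything (all 56 combinations miss at least one territory), so 4 is optimal.

4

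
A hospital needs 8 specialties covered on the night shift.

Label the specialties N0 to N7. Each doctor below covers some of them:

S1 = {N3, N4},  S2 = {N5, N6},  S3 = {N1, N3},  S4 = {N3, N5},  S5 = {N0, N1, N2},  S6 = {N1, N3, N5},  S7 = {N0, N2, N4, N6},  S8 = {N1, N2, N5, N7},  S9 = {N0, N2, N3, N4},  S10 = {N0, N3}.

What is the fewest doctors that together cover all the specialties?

3

Take {S3, S7, S8}. Their union is {N0, N1, N2, N3, N4, N5, N6, N7}, which is all 8 specialties.
Only S8 contains N7, so S8 is forced; the remaining 4 specialties need at least 2 more doctors (each remaining doctor adds at most 3) — so at least 3 doctors are needed, and 3 is optimal.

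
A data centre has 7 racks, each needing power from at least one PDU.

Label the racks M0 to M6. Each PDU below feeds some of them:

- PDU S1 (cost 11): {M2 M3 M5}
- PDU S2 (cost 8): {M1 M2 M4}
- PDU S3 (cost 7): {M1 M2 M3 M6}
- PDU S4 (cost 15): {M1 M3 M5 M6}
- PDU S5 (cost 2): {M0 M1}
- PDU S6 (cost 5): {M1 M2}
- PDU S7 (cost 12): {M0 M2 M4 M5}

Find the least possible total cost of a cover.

19

S3, S7 together cover every rack (S3 ∪ S7 = {M0, M1, M2, M3, M4, M5, M6}); total cost 7 + 12 = 19.
The greedy pick S5, S3, S7 costs 21; no covering selection beats 19.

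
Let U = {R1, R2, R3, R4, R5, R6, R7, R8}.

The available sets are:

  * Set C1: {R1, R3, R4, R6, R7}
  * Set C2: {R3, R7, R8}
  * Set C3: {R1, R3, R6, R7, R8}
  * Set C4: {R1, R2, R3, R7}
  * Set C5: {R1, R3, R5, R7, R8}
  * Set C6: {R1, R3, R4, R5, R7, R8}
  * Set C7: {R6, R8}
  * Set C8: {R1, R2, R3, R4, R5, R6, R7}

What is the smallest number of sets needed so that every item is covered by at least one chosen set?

2

C6 and C8 together: C6 ∪ C8 = {R1, R2, R3, R4, R5, R6, R7, R8} — every item is covered.
No single set has all 8 items (the largest, C8, has 7), so 2 is optimal.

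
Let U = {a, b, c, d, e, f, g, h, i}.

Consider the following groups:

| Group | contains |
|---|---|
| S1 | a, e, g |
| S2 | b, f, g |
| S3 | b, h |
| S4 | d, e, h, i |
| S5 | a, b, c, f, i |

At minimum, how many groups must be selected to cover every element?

3

Take {S1, S4, S5}. Their union is {a, b, c, d, e, f, g, h, i}, which is all 9 elements.
Only S5 contains c, so S5 is forced; the remaining 4 elements need at least 2 more groups (each remaining group adds at most 3) — so at least 3 groups are needed, and 3 is optimal.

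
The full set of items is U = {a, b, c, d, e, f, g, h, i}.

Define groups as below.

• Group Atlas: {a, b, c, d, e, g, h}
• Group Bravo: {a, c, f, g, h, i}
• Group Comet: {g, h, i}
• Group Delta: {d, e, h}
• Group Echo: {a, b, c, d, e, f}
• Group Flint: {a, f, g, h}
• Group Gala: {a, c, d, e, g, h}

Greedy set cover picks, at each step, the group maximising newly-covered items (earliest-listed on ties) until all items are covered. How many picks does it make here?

Greedy: pick Atlas (covers 7 new) → pick Bravo (covers 2 new). Total picks: 2.

2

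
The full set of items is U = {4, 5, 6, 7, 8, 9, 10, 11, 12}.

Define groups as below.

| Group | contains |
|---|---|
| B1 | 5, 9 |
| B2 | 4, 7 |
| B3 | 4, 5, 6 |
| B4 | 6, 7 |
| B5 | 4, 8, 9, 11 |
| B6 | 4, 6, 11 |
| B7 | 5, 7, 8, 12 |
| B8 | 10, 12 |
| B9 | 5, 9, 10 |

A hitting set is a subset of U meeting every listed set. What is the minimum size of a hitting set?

The 4 items {4, 5, 7, 12} hit every group.
No choice of 3 items meets every group, so 4 is the minimum.

4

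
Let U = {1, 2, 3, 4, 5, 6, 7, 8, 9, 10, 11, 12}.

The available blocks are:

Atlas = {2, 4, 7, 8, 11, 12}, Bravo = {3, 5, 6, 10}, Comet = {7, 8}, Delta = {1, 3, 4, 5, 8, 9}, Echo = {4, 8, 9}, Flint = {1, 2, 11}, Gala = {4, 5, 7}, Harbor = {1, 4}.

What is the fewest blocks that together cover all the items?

3

Atlas and Bravo and Delta together: Atlas ∪ Bravo ∪ Delta = {1, 2, 3, 4, 5, 6, 7, 8, 9, 10, 11, 12} — every item is covered.
Only Bravo contains 6, so Bravo is forced; the remaining 8 items need at least 2 more blocks (each remaining block adds at most 6) — so at least 3 blocks are needed, and 3 is optimal.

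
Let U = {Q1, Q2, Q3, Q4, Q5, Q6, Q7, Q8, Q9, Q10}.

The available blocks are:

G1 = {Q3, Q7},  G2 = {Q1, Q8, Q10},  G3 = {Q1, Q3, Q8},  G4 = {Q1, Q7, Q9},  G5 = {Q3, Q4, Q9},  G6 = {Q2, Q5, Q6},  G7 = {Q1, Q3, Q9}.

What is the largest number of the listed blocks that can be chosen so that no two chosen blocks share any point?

3

G2, G5, G6 are pairwise disjoint (G2={Q1,Q8,Q10}; G5={Q3,Q4,Q9}; G6={Q2,Q5,Q6}).
Every remaining block overlaps one of these, and no 4 of the listed blocks are pairwise disjoint, so 3 is the maximum.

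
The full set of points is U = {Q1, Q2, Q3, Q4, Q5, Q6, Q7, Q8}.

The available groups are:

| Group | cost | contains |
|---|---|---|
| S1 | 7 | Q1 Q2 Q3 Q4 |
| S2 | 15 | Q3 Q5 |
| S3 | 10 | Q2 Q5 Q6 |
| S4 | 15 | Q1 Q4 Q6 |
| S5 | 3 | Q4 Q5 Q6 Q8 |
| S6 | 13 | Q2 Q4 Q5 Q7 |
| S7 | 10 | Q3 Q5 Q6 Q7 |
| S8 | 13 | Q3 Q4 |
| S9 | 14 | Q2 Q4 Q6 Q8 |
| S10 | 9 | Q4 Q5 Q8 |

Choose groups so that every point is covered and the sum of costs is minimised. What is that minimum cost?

S1, S5, S7 together cover every point (S1 ∪ S5 ∪ S7 = {Q1, Q2, Q3, Q4, Q5, Q6, Q7, Q8}); total cost 7 + 3 + 10 = 20.
No covering selection has total cost below 20.

20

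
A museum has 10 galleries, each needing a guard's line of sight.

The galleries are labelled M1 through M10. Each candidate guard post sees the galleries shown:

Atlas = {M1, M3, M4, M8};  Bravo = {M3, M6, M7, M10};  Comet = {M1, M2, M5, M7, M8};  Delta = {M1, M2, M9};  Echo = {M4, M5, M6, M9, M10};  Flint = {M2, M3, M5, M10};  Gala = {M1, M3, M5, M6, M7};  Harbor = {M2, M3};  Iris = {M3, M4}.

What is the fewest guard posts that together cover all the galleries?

Take {Bravo, Comet, Echo}. Their union is {M1, M2, M3, M4, M5, M6, M7, M8, M9, M10}, which is all 10 galleries.
No 2 of the 9 guard posts cover everything (all 36 combinations miss at least one gallery), so 3 is optimal.

3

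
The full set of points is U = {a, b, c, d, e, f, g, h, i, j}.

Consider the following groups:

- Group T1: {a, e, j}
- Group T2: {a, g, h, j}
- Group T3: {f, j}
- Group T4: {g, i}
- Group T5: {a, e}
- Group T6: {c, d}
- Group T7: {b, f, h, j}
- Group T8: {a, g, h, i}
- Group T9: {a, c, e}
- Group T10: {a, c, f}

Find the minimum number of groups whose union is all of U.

4

Take {T1, T6, T7, T8}. Their union is {a, b, c, d, e, f, g, h, i, j}, which is all 10 points.
No 3 of the 10 groups cover everything (all 120 combinations miss at least one point), so 4 is optimal.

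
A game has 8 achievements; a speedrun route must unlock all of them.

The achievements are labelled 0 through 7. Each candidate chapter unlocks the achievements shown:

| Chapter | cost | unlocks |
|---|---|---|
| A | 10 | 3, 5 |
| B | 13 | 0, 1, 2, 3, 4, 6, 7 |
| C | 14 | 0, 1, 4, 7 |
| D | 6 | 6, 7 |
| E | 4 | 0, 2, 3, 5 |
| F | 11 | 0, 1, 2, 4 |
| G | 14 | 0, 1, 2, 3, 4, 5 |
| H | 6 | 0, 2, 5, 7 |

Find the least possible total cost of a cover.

17

B, E together cover every achievement (B ∪ E = {0, 1, 2, 3, 4, 5, 6, 7}); total cost 13 + 4 = 17.
The greedy pick E, D, F costs 21; no covering selection beats 17.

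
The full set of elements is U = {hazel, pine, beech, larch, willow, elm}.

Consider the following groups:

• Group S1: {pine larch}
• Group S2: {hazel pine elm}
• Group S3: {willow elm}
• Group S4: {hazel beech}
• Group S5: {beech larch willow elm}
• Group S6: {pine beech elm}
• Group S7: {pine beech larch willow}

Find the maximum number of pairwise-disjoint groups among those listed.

S1, S3, S4 are pairwise disjoint (S1={pine,larch}; S3={willow,elm}; S4={hazel,beech}).
Every remaining group overlaps one of these, and no 4 of the listed groups are pairwise disjoint, so 3 is the maximum.

3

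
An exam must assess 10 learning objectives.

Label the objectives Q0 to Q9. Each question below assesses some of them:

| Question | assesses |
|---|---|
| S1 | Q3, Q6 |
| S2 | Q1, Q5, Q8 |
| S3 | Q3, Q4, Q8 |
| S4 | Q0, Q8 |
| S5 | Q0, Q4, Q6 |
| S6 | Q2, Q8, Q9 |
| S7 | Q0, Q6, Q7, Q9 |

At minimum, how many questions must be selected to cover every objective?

S2 and S3 and S6 and S7 together: S2 ∪ S3 ∪ S6 ∪ S7 = {Q0, Q1, Q2, Q3, Q4, Q5, Q6, Q7, Q8, Q9} — every objective is covered.
Only S6 contains Q2, so S6 is forced; the remaining 7 objectives need at least 3 more questions (each remaining question adds at most 3) — so at least 4 questions are needed, and 4 is optimal.

4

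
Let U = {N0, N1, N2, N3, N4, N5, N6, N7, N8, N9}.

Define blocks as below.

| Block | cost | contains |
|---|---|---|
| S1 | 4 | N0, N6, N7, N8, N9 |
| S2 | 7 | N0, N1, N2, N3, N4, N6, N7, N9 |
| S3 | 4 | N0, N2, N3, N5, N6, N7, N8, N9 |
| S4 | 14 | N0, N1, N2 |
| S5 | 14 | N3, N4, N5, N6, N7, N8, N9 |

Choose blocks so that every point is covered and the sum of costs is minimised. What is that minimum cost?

S2, S3 together cover every point (S2 ∪ S3 = {N0, N1, N2, N3, N4, N5, N6, N7, N8, N9}); total cost 7 + 4 = 11.
No covering selection has total cost below 11.

11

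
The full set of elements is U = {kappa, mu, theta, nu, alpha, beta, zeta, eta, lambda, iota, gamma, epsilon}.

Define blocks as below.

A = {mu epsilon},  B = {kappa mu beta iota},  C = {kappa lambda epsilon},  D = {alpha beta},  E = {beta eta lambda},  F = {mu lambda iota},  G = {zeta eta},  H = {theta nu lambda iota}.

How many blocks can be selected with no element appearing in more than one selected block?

A, D, G, H are pairwise disjoint (A={mu,epsilon}; D={alpha,beta}; G={zeta,eta}; H={theta,nu,lambda,iota}).
Every remaining block overlaps one of these, and no 5 of the listed blocks are pairwise disjoint, so 4 is the maximum.

4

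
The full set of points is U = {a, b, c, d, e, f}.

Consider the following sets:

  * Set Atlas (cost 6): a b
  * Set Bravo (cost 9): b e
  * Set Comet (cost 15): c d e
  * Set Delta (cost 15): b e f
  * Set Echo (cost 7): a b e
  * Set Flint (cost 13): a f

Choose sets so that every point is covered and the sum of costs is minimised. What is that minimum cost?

Atlas, Comet, Flint together cover every point (Atlas ∪ Comet ∪ Flint = {a, b, c, d, e, f}); total cost 6 + 15 + 13 = 34.
The greedy pick Echo, Comet, Flint costs 35; no covering selection beats 34.

34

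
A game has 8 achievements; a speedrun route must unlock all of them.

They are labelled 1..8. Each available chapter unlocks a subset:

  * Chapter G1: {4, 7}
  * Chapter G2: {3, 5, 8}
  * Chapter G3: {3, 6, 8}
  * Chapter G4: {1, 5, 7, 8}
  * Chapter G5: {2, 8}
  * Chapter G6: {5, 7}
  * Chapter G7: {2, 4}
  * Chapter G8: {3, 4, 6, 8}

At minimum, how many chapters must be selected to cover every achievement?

3

G4 and G5 and G8 together: G4 ∪ G5 ∪ G8 = {1, 2, 3, 4, 5, 6, 7, 8} — every achievement is covered.
Only G4 contains 1, so G4 is forced; the remaining 4 achievements need at least 2 more chapters (each remaining chapter adds at most 3) — so at least 3 chapters are needed, and 3 is optimal.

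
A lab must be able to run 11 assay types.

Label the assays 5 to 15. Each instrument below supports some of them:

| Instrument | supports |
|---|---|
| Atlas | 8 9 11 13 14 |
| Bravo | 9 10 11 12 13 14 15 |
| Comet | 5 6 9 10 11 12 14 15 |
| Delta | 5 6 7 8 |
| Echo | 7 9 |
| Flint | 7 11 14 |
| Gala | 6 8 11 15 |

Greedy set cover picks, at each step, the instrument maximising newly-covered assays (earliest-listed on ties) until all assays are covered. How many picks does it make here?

3

Greedy: pick Comet (covers 8 new) → pick Atlas (covers 2 new) → pick Delta (covers 1 new). Total picks: 3.
(The true minimum cover uses only 2 instruments, so greedy is not optimal here.)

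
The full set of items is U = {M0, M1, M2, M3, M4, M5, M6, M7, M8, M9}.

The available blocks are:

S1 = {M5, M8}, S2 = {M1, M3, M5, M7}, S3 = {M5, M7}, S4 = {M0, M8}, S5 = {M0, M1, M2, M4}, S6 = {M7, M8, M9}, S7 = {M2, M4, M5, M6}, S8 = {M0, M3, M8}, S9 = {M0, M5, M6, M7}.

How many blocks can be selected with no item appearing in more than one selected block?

2

S3, S5 are pairwise disjoint (S3={M5,M7}; S5={M0,M1,M2,M4}).
Every remaining block overlaps one of these, and no 3 of the listed blocks are pairwise disjoint, so 2 is the maximum.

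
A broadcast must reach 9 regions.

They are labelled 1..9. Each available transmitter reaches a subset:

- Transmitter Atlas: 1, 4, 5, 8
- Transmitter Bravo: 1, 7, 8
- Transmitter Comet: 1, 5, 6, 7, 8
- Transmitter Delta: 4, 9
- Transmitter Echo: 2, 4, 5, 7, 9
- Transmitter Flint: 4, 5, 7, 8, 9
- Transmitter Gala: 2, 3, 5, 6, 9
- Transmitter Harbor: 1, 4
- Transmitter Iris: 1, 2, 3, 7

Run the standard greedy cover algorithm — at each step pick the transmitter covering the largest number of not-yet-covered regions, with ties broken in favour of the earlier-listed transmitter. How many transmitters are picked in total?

3

Greedy: pick Comet (covers 5 new) → pick Echo (covers 3 new) → pick Gala (covers 1 new). Total picks: 3.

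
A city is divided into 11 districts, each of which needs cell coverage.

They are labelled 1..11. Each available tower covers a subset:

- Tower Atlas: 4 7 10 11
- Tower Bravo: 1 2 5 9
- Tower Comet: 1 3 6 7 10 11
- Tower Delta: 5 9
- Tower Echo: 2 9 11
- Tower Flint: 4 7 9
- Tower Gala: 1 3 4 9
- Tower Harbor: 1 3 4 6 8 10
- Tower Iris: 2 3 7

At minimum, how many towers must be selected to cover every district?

Take {Atlas, Bravo, Harbor}. Their union is {1, 2, 3, 4, 5, 6, 7, 8, 9, 10, 11}, which is all 11 districts.
Only Harbor contains 8, so Harbor is forced; the remaining 5 districts need at least 2 more towers (each remaining tower adds at most 3) — so at least 3 towers are needed, and 3 is optimal.

3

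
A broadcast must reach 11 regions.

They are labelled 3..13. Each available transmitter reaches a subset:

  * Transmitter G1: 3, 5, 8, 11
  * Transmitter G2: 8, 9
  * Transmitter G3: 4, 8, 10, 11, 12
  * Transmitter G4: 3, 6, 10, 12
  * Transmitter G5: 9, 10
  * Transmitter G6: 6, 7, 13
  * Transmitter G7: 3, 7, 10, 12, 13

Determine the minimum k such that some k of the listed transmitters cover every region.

4

G1 and G3 and G5 and G6 together: G1 ∪ G3 ∪ G5 ∪ G6 = {3, 4, 5, 6, 7, 8, 9, 10, 11, 12, 13} — every region is covered.
No 3 of the 7 transmitters cover everything (all 35 combinations miss at least one region), so 4 is optimal.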